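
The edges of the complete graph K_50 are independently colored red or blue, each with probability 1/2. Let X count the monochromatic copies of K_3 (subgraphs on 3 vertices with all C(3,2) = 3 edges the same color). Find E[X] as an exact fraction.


Let X = Σ_S X_S over the C(50, 3) = 19600 subsets S of size 3, where X_S = 1 if the K_3 on S is monochromatic.
For a fixed S, the K_3 on S has C(3, 2) = 3 edges. P[all 3 edges red] = (1/2)^3, and likewise for blue, so P[monochromatic] = 2·(1/2)^3 = 2^{1 − 3} = 1/4.
By linearity: E[X] = C(50, 3) · 2^{1 − 3} = 19600 · 1/4 = 4900.
Numerically: E[X] ≈ 4900.00000.

E[X] = C(50,3)·2^(1−C(3,2)) = 4900 ≈ 4900.00000.


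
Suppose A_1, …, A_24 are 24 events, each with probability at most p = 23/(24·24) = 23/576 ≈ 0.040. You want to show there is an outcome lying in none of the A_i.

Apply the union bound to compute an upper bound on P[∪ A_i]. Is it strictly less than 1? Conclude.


Union bound: P[∪_{i=1}^{24} A_i] ≤ Σ_i P[A_i] ≤ 24·p = 24·(23/576) = 23/24.
Numerically: 23/24 ≈ 0.958.
Is 23/24 < 1? YES.
Since P[∪ A_i] ≤ 23/24 < 1, the complement has P[∩ A_i^c] ≥ 1 − 23/24 = 1/24 > 0, so some outcome avoids every A_i.

24·p = 23/24 ≈ 0.958; existence CERTIFIED by the union bound.


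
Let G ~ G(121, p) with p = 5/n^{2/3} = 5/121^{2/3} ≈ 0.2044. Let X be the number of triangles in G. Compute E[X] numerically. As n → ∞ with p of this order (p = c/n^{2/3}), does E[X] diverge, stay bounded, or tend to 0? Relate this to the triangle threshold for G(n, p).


Number of potential triangles: C(121, 3) = 287980.
Each occurs with probability p³ ≈ (0.2044)³ ≈ 8.537668e-03.
By linearity: E[X] = C(121, 3)·p³ ≈ 287980 · 8.537668e-03 ≈ 2458.6777.
Since α = 2/3 < 1, p = c/n^{2/3} ≫ 1/n is above the triangle threshold p ~ 1/n. Asymptotically E[X] ~ (c³/6)·n^{3(1−α)} = (5³/6)·n^{1} → ∞; triangles are abundant w.h.p.

E[X] ≈ 2458.6777; in regime p = Θ(1/n^{2/3}) E[X] diverges (above the triangle threshold p ~ 1/n).


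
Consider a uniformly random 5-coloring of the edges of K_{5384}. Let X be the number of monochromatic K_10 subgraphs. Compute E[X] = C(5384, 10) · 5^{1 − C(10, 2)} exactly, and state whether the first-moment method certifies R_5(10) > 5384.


E[X] = C(5384, 10) · 5^{1 − 45} = 5593137120741932124090737609600 · 5^{−44} = 5593137120741932124090737609600/5684341886080801486968994140625.
As a reduced fraction: E[X] = 223725484829677284963629504384/227373675443232059478759765625 ≈ 0.983955.
Is E[X] < 1? YES.
Since E[X] < 1, there exists a 5-coloring of K_{5384} with no monochromatic K_10; hence R_5(10) > 5384.

E[X] = 223725484829677284963629504384/227373675443232059478759765625 ≈ 0.983955; E[X] < 1, so R_5(10) > 5384.


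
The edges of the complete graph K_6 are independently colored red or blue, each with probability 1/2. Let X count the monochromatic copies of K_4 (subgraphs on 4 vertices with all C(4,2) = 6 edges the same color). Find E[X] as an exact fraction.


Let X = Σ_S X_S over the C(6, 4) = 15 subsets S of size 4, where X_S = 1 if the K_4 on S is monochromatic.
For a fixed S, the K_4 on S has C(4, 2) = 6 edges. P[all 6 edges red] = (1/2)^6, and likewise for blue, so P[monochromatic] = 2·(1/2)^6 = 2^{1 − 6} = 1/32.
Summing: E[X] = C(6, 4) · 2^{1 − 6} = 15 · 1/32 = 15/32.
Numerically: E[X] ≈ 0.46875.

E[X] = C(6,4)·2^(1−C(4,2)) = 15/32 ≈ 0.46875.


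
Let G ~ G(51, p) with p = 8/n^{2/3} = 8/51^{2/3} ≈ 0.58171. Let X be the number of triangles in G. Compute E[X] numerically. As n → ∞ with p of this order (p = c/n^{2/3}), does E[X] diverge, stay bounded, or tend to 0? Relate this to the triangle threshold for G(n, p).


Number of potential triangles: C(51, 3) = 20825.
Each occurs with probability p³ ≈ (0.58171)³ ≈ 1.9684737e-01.
By linearity: E[X] = C(51, 3)·p³ ≈ 20825 · 1.9684737e-01 ≈ 4099.34641.
Since α = 2/3 < 1, p = c/n^{2/3} ≫ 1/n is above the triangle threshold p ~ 1/n. Asymptotically E[X] ~ (c³/6)·n^{3(1−α)} = (8³/6)·n^{1} → ∞; triangles are abundant w.h.p.

E[X] ≈ 4099.34641; in regime p = Θ(1/n^{2/3}) E[X] diverges (above the triangle threshold p ~ 1/n).


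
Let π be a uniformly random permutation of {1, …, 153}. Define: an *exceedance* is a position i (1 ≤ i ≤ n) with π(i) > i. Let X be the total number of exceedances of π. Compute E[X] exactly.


Write X = Σ_{i=1}^{153} X_i, where X_i = 1_{π(i) > i}.
For each fixed i, π(i) is uniform over {1, …, 153} (marginal of a uniform permutation), so P[π(i) > i] = (n − i)/n. Summing: Σ_{i=1}^{153} (n − i)/n = (0 + 1 + … + 152)/153 = 153(153 − 1)/(2·153) = (153 − 1)/2.
Hence E[X] = Σ_{i=1}^{153} (153 − i)/153 = 76 ≈ 76.00000.

E[X] = 76 = 76.00000.


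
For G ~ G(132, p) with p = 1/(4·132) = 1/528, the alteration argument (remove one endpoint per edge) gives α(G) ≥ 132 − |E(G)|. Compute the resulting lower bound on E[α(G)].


E[|E(G)|] = C(132, 2)·p = 8646 · (1/528) = 131/8.
E[α(G)] ≥ n − E[|E(G)|] = 132 − 131/8 = 925/8.
Numerically: ≈ 115.625.
(This is only a lower bound; the true E[α(G)] may be larger.)

E[α(G)] ≥ 925/8 ≈ 115.625.


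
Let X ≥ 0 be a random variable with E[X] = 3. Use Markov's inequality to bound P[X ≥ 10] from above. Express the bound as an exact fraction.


μ = E[X] = 3, a = 10.
Markov: P[X ≥ 10] ≤ μ/a = (3)/10 = 3/10.
Numerically: ≈ 0.300.
(Since a = 10 > μ = 3.000, the bound 3/10 is < 1 and informative.)

P[X ≥ 10] ≤ 3/10 ≈ 0.300.


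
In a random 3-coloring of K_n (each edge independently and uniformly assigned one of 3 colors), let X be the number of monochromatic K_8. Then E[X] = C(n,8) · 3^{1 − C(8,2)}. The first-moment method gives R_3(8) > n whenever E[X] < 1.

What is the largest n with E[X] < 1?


We need C(n, 8) · 3^{1 − 28} < 1, i.e. C(n, 8) < 3^{28 − 1} = 7625597484987.
Check values of n near the boundary:
  n = 153: C(153, 8) = 6183023199255; 6183023199255 < 7625597484987? YES
  n = 154: C(154, 8) = 6521818990995; 6521818990995 < 7625597484987? YES
  n = 155: C(155, 8) = 6876747915675; 6876747915675 < 7625597484987? YES
  n = 156: C(156, 8) = 7248464019225; 7248464019225 < 7625597484987? YES
  n = 157: C(157, 8) = 7637643295425; 7637643295425 < 7625597484987? NO
  n = 158: C(158, 8) = 8044984271181; 8044984271181 < 7625597484987? NO
  n = 159: C(159, 8) = 8471208603429; 8471208603429 < 7625597484987? NO
The largest n with C(n, 8) < 7625597484987 is n = 156 (where E[X] = 805384891025/847288609443 ≈ 0.9505). Hence R_3(8) > 156, i.e. R_3(8) ≥ 157.

Largest n = 156; hence R_3(8) > 156.


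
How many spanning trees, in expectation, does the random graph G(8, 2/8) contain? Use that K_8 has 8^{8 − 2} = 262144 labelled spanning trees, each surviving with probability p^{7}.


K_8 has 8^{8 − 2} = 262144 labelled spanning trees.
For each such spanning tree H, let X_H = 1 if all 7 edges of H are present in G. Then P[X_H = 1] = p^{7} = (1/4)^{7} = 1/16384.
By linearity: E[X] = Σ_H E[X_H] = 262144 · p^{7} = 262144 · 1/16384 = 16.
Numerically: E[X] ≈ 16.

E[X] = 262144 · (1/4)^{7} = 16 ≈ 16.


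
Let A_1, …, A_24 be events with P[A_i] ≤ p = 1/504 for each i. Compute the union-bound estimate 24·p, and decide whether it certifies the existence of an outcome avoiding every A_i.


Union bound: P[∪_{i=1}^{24} A_i] ≤ Σ_i P[A_i] ≤ 24·p = 24·(1/504) = 1/21.
Numerically: 1/21 ≈ 0.04762.
Is 1/21 < 1? YES.
Since P[∪ A_i] ≤ 1/21 < 1, the complement has P[∩ A_i^c] ≥ 1 − 1/21 = 20/21 > 0, so some outcome avoids every A_i.

24·p = 1/21 ≈ 0.04762; existence CERTIFIED by the union bound.


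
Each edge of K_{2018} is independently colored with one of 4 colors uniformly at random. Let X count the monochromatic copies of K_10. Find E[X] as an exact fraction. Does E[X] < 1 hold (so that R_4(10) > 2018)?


E[X] = C(2018, 10) · 4^{1 − 45} = 301820606687612220663963508 · 4^{−44} = 301820606687612220663963508/309485009821345068724781056.
As a reduced fraction: E[X] = 75455151671903055165990877/77371252455336267181195264 ≈ 0.9752350.
Is E[X] < 1? YES.
Since E[X] < 1, there exists a 4-coloring of K_{2018} with no monochromatic K_10; hence R_4(10) > 2018.

E[X] = 75455151671903055165990877/77371252455336267181195264 ≈ 0.9752350; E[X] < 1, so R_4(10) > 2018.


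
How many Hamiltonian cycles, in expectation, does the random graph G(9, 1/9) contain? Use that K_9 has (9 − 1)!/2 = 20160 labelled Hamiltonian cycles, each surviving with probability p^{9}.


K_9 has (9 − 1)!/2 = 20160 labelled Hamiltonian cycles.
For each such Hamiltonian cycle H, let X_H = 1 if all 9 edges of H are present in G. Then P[X_H = 1] = p^{9} = (1/9)^{9} = 1/387420489.
By linearity: E[X] = Σ_H E[X_H] = 20160 · p^{9} = 20160 · 1/387420489 = 2240/43046721.
Numerically: E[X] ≈ 5.20365e-05.

E[X] = 20160 · (1/9)^{9} = 2240/43046721 ≈ 5.20365e-05.


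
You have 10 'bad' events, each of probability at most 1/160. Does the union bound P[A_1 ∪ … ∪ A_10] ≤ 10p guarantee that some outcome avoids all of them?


Union bound: P[∪_{i=1}^{10} A_i] ≤ Σ_i P[A_i] ≤ 10·p = 10·(1/160) = 1/16.
Numerically: 1/16 ≈ 0.062.
Is 1/16 < 1? YES.
Since P[∪ A_i] ≤ 1/16 < 1, the complement has P[∩ A_i^c] ≥ 1 − 1/16 = 15/16 > 0, so some outcome avoids every A_i.

10·p = 1/16 ≈ 0.062; existence CERTIFIED by the union bound.


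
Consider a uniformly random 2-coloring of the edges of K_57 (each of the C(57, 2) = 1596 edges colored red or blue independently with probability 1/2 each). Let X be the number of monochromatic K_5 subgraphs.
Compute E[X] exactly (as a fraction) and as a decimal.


Let X = Σ_S X_S over the C(57, 5) = 4187106 subsets S of size 5, where X_S = 1 if the K_5 on S is monochromatic.
For a fixed S, the K_5 on S has C(5, 2) = 10 edges. P[all 10 edges red] = (1/2)^10, and likewise for blue, so P[monochromatic] = 2·(1/2)^10 = 2^{1 − 10} = 1/512.
Summing: E[X] = C(57, 5) · 2^{1 − 10} = 4187106 · 1/512 = 2093553/256.
Numerically: E[X] ≈ 8177.94141.

E[X] = C(57,5)·2^(1−C(5,2)) = 2093553/256 ≈ 8177.94141.


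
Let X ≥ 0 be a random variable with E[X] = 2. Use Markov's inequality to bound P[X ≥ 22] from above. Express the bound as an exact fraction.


μ = E[X] = 2, a = 22.
Markov: P[X ≥ 22] ≤ μ/a = (2)/22 = 1/11.
Numerically: ≈ 0.0909.
(Since a = 22 > μ = 2.0000, the bound 1/11 is < 1 and informative.)

P[X ≥ 22] ≤ 1/11 ≈ 0.0909.


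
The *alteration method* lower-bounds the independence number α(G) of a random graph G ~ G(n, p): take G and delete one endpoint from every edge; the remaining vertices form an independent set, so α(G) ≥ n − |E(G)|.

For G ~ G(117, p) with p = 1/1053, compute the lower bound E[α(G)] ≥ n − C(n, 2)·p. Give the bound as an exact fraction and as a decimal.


E[|E(G)|] = C(117, 2)·p = 6786 · (1/1053) = 58/9.
E[α(G)] ≥ n − E[|E(G)|] = 117 − 58/9 = 995/9.
Numerically: ≈ 110.55556.
(This is only a lower bound; the true E[α(G)] may be larger.)

E[α(G)] ≥ 995/9 ≈ 110.55556.


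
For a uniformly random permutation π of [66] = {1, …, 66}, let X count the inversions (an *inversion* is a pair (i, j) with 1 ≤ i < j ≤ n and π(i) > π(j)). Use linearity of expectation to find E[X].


Write X = Σ X_I over the C(66, 2) = 2145 pairs i < j, with X_I the indicator of one inversion.
There are 2145 indicators.
For each fixed pair i < j, the values π(i) and π(j) are two distinct elements of {1, …, 66} in uniformly random order; by symmetry P[π(i) > π(j)] = 1/2.
By linearity: E[X] = 2145 · (1/2) = C(66, 2) · (1/2) = 2145/2 = 2145/2 ≈ 1072.5000.

E[X] = 2145/2 = 1072.5000.


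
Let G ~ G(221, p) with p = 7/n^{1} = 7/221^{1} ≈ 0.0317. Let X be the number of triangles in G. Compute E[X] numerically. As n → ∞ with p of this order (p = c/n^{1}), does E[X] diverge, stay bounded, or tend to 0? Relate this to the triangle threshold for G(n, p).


Number of potential triangles: C(221, 3) = 1774630.
Each occurs with probability p³ ≈ (0.0317)³ ≈ 3.17773e-05.
By linearity: E[X] = C(221, 3)·p³ ≈ 1774630 · 3.17773e-05 ≈ 56.393.
Here α = 1, so p = 7/n is exactly at the triangle threshold p ~ 1/n. Asymptotically E[X] → c³/6 = 7³/6 = 343/6 ≈ 57.167, a bounded constant. In this regime the triangle count is asymptotically Poisson(c³/6).

E[X] ≈ 56.393; in regime p = Θ(1/n^{1}) E[X] stays bounded (at the triangle threshold p ~ 1/n).


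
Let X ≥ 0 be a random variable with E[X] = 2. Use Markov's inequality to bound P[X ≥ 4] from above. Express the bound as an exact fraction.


μ = E[X] = 2, a = 4.
Markov: P[X ≥ 4] ≤ μ/a = (2)/4 = 1/2.
Numerically: ≈ 0.500.
(Since a = 4 > μ = 2.000, the bound 1/2 is < 1 and informative.)

P[X ≥ 4] ≤ 1/2 ≈ 0.500.


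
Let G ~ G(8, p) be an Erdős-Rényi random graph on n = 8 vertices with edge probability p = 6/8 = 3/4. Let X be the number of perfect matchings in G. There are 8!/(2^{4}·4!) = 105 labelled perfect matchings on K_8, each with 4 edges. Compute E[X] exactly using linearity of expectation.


K_8 has 8!/(2^{4}·4!) = 105 labelled perfect matchings.
For each such perfect matching H, let X_H = 1 if all 4 edges of H are present in G. Then P[X_H = 1] = p^{4} = (3/4)^{4} = 81/256.
By linearity of expectation: E[X] = Σ_H E[X_H] = 105 · p^{4} = 105 · 81/256 = 8505/256.
Numerically: E[X] ≈ 33.2.

E[X] = 105 · (3/4)^{4} = 8505/256 ≈ 33.2.


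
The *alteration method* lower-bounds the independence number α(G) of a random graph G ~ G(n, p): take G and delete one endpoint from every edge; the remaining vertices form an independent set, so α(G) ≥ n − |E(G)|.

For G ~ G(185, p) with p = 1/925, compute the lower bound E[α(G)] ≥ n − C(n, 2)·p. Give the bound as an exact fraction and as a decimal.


E[|E(G)|] = C(185, 2)·p = 17020 · (1/925) = 92/5.
E[α(G)] ≥ n − E[|E(G)|] = 185 − 92/5 = 833/5.
Numerically: ≈ 166.600000.
(This is only a lower bound; the true E[α(G)] may be larger.)

E[α(G)] ≥ 833/5 ≈ 166.600000.


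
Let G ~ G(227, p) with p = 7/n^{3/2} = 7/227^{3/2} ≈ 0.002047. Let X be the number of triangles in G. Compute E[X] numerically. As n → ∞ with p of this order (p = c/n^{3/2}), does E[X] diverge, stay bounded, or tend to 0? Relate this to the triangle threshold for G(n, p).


Number of potential triangles: C(227, 3) = 1923825.
Each occurs with probability p³ ≈ (0.002047)³ ≈ 8.573887e-09.
By linearity: E[X] = C(227, 3)·p³ ≈ 1923825 · 8.573887e-09 ≈ 0.0165.
Since α = 3/2 > 1, p = c/n^{3/2} = o(1/n) is below the triangle threshold p ~ 1/n. Asymptotically E[X] ~ (c³/6)·n^{3(1−α)} = (7³/6)·n^{-1.5} → 0, so by Markov's inequality G has no triangles w.h.p.

E[X] ≈ 0.0165; in regime p = Θ(1/n^{3/2}) E[X] tends to 0 (below the triangle threshold p ~ 1/n).


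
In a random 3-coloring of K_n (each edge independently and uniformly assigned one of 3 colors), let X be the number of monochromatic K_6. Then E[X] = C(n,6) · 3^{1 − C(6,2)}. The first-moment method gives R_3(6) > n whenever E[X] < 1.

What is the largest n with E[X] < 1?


We need C(n, 6) · 3^{1 − 15} < 1, i.e. C(n, 6) < 3^{15 − 1} = 4782969.
Check values of n near the boundary:
  n = 36: C(36, 6) = 1947792; 1947792 < 4782969? YES
  n = 37: C(37, 6) = 2324784; 2324784 < 4782969? YES
  n = 38: C(38, 6) = 2760681; 2760681 < 4782969? YES
  n = 39: C(39, 6) = 3262623; 3262623 < 4782969? YES
  n = 40: C(40, 6) = 3838380; 3838380 < 4782969? YES
  n = 41: C(41, 6) = 4496388; 4496388 < 4782969? YES
  n = 42: C(42, 6) = 5245786; 5245786 < 4782969? NO
  n = 43: C(43, 6) = 6096454; 6096454 < 4782969? NO
  n = 44: C(44, 6) = 7059052; 7059052 < 4782969? NO
The largest n with C(n, 6) < 4782969 is n = 41 (where E[X] = 1498796/1594323 ≈ 0.940083). Hence R_3(6) > 41, i.e. R_3(6) ≥ 42.

Largest n = 41; hence R_3(6) > 41.


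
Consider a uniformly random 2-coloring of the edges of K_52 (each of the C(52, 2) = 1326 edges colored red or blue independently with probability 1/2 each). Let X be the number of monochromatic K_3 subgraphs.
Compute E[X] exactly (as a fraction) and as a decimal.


Let X = Σ_S X_S over the C(52, 3) = 22100 subsets S of size 3, where X_S = 1 if the K_3 on S is monochromatic.
For a fixed S, the K_3 on S has C(3, 2) = 3 edges. P[all 3 edges red] = (1/2)^3, and likewise for blue, so P[monochromatic] = 2·(1/2)^3 = 2^{1 − 3} = 1/4.
Summing: E[X] = C(52, 3) · 2^{1 − 3} = 22100 · 1/4 = 5525.
Numerically: E[X] ≈ 5525.00000.

E[X] = C(52,3)·2^(1−C(3,2)) = 5525 ≈ 5525.00000.


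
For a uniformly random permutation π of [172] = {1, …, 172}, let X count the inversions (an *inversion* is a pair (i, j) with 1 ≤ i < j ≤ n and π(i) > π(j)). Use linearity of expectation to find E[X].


Write X = Σ X_I over the C(172, 2) = 14706 pairs i < j, with X_I the indicator of one inversion.
There are 14706 indicators.
For each fixed pair i < j, the values π(i) and π(j) are two distinct elements of {1, …, 172} in uniformly random order; by symmetry P[π(i) > π(j)] = 1/2.
By linearity: E[X] = 14706 · (1/2) = C(172, 2) · (1/2) = 14706/2 = 7353 ≈ 7353.000000.

E[X] = 7353 = 7353.000000.


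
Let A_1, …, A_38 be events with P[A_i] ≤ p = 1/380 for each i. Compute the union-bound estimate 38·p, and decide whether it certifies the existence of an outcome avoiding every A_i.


Union bound: P[∪_{i=1}^{38} A_i] ≤ Σ_i P[A_i] ≤ 38·p = 38·(1/380) = 1/10.
Numerically: 1/10 ≈ 0.1000.
Is 1/10 < 1? YES.
Since P[∪ A_i] ≤ 1/10 < 1, the complement has P[∩ A_i^c] ≥ 1 − 1/10 = 9/10 > 0, so some outcome avoids every A_i.

38·p = 1/10 ≈ 0.1000; existence CERTIFIED by the union bound.


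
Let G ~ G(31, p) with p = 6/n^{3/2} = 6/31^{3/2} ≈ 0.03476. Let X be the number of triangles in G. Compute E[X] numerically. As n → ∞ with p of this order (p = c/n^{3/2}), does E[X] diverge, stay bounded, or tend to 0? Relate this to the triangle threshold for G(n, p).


Number of potential triangles: C(31, 3) = 4495.
Each occurs with probability p³ ≈ (0.03476)³ ≈ 4.200743e-05.
By linearity: E[X] = C(31, 3)·p³ ≈ 4495 · 4.200743e-05 ≈ 0.1888.
Since α = 3/2 > 1, p = c/n^{3/2} = o(1/n) is below the triangle threshold p ~ 1/n. Asymptotically E[X] ~ (c³/6)·n^{3(1−α)} = (6³/6)·n^{-1.5} → 0, so by Markov's inequality G has no triangles w.h.p.

E[X] ≈ 0.1888; in regime p = Θ(1/n^{3/2}) E[X] tends to 0 (below the triangle threshold p ~ 1/n).


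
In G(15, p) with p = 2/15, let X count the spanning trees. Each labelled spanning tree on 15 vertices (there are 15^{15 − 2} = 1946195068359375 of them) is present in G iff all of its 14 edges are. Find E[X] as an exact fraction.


K_15 has 15^{15 − 2} = 1946195068359375 labelled spanning trees.
For each such spanning tree H, let X_H = 1 if all 14 edges of H are present in G. Then P[X_H = 1] = p^{14} = (2/15)^{14} = 16384/29192926025390625.
Summing the indicators: E[X] = Σ_H E[X_H] = 1946195068359375 · p^{14} = 1946195068359375 · 16384/29192926025390625 = 16384/15.
Numerically: E[X] ≈ 1.09e+03.

E[X] = 1946195068359375 · (2/15)^{14} = 16384/15 ≈ 1.09e+03.


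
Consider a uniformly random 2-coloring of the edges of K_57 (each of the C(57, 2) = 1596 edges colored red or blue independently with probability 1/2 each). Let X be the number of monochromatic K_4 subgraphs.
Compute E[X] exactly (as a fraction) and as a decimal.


Let X = Σ_S X_S over the C(57, 4) = 395010 subsets S of size 4, where X_S = 1 if the K_4 on S is monochromatic.
For a fixed S, the K_4 on S has C(4, 2) = 6 edges. P[all 6 edges red] = (1/2)^6, and likewise for blue, so P[monochromatic] = 2·(1/2)^6 = 2^{1 − 6} = 1/32.
By linearity of expectation: E[X] = C(57, 4) · 2^{1 − 6} = 395010 · 1/32 = 197505/16.
Numerically: E[X] ≈ 12344.062500.

E[X] = C(57,4)·2^(1−C(4,2)) = 197505/16 ≈ 12344.062500.


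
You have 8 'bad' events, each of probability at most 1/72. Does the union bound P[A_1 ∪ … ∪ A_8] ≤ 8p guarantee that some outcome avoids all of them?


Union bound: P[∪_{i=1}^{8} A_i] ≤ Σ_i P[A_i] ≤ 8·p = 8·(1/72) = 1/9.
Numerically: 1/9 ≈ 0.1111.
Is 1/9 < 1? YES.
Since P[∪ A_i] ≤ 1/9 < 1, the complement has P[∩ A_i^c] ≥ 1 − 1/9 = 8/9 > 0, so some outcome avoids every A_i.

8·p = 1/9 ≈ 0.1111; existence CERTIFIED by the union bound.


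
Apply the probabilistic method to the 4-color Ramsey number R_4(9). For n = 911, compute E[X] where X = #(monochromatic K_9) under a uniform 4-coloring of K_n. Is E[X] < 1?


E[X] = C(911, 9) · 4^{1 − 36} = 1144686900492291197405 · 4^{−35} = 1144686900492291197405/1180591620717411303424.
As a reduced fraction: E[X] = 1144686900492291197405/1180591620717411303424 ≈ 0.969588.
Is E[X] < 1? YES.
Since E[X] < 1, there exists a 4-coloring of K_{911} with no monochromatic K_9; hence R_4(9) > 911.

E[X] = 1144686900492291197405/1180591620717411303424 ≈ 0.969588; E[X] < 1, so R_4(9) > 911.


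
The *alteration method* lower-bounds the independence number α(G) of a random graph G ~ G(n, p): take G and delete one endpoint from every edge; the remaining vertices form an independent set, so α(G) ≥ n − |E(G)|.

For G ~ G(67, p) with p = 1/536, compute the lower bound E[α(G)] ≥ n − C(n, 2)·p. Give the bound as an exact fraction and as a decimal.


E[|E(G)|] = C(67, 2)·p = 2211 · (1/536) = 33/8.
E[α(G)] ≥ n − E[|E(G)|] = 67 − 33/8 = 503/8.
Numerically: ≈ 62.875.
(This is only a lower bound; the true E[α(G)] may be larger.)

E[α(G)] ≥ 503/8 ≈ 62.875.


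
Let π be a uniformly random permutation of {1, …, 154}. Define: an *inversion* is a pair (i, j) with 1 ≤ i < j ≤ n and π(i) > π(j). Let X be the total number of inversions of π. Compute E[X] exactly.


Write X = Σ X_I over the C(154, 2) = 11781 pairs i < j, with X_I the indicator of one inversion.
There are 11781 indicators.
For each fixed pair i < j, the values π(i) and π(j) are two distinct elements of {1, …, 154} in uniformly random order; by symmetry P[π(i) > π(j)] = 1/2.
By linearity: E[X] = 11781 · (1/2) = C(154, 2) · (1/2) = 11781/2 = 11781/2 ≈ 5890.5000.

E[X] = 11781/2 = 5890.5000.


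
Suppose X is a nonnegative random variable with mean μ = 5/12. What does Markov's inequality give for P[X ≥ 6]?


μ = E[X] = 5/12, a = 6.
Markov: P[X ≥ 6] ≤ μ/a = (5/12)/6 = 5/72.
Numerically: ≈ 0.069444.
(Since a = 6 > μ = 0.416667, the bound 5/72 is < 1 and informative.)

P[X ≥ 6] ≤ 5/72 ≈ 0.069444.


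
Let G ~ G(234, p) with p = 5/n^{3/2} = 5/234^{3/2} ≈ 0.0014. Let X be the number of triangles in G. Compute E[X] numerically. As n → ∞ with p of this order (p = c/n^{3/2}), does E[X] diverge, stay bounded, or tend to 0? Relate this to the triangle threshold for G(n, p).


Number of potential triangles: C(234, 3) = 2108184.
Each occurs with probability p³ ≈ (0.0014)³ ≈ 2.72545e-09.
By linearity: E[X] = C(234, 3)·p³ ≈ 2108184 · 2.72545e-09 ≈ 0.006.
Since α = 3/2 > 1, p = c/n^{3/2} = o(1/n) is below the triangle threshold p ~ 1/n. Asymptotically E[X] ~ (c³/6)·n^{3(1−α)} = (5³/6)·n^{-1.5} → 0, so by Markov's inequality G has no triangles w.h.p.

E[X] ≈ 0.006; in regime p = Θ(1/n^{3/2}) E[X] tends to 0 (below the triangle threshold p ~ 1/n).


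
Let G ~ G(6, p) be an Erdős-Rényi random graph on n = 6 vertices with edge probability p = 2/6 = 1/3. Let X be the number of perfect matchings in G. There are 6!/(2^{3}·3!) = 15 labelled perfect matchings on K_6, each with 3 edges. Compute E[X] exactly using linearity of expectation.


K_6 has 6!/(2^{3}·3!) = 15 labelled perfect matchings.
For each such perfect matching H, let X_H = 1 if all 3 edges of H are present in G. Then P[X_H = 1] = p^{3} = (1/3)^{3} = 1/27.
By linearity of expectation: E[X] = Σ_H E[X_H] = 15 · p^{3} = 15 · 1/27 = 5/9.
Numerically: E[X] ≈ 0.5556.

E[X] = 15 · (1/3)^{3} = 5/9 ≈ 0.5556.


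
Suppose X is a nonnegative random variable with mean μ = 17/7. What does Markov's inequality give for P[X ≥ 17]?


μ = E[X] = 17/7, a = 17.
Markov: P[X ≥ 17] ≤ μ/a = (17/7)/17 = 1/7.
Numerically: ≈ 0.142857.
(Since a = 17 > μ = 2.428571, the bound 1/7 is < 1 and informative.)

P[X ≥ 17] ≤ 1/7 ≈ 0.142857.


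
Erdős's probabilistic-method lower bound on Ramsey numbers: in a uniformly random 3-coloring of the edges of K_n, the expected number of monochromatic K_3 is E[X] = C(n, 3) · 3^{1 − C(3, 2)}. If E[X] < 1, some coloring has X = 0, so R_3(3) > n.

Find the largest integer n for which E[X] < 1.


We need C(n, 3) · 3^{1 − 3} < 1, i.e. C(n, 3) < 3^{3 − 1} = 9.
Check values of n near the boundary:
  n = 3: C(3, 3) = 1; 1 < 9? YES
  n = 4: C(4, 3) = 4; 4 < 9? YES
  n = 5: C(5, 3) = 10; 10 < 9? NO
The largest n with C(n, 3) < 9 is n = 4 (where E[X] = 4/9 ≈ 0.444444). Hence R_3(3) > 4, i.e. R_3(3) ≥ 5.

Largest n = 4; hence R_3(3) > 4.


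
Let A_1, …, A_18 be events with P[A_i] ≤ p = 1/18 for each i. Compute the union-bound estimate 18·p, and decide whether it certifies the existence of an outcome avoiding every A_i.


Union bound: P[∪_{i=1}^{18} A_i] ≤ Σ_i P[A_i] ≤ 18·p = 18·(1/18) = 1.
Numerically: 1 ≈ 1.0000000.
Is 1 < 1? NO.
Since the bound 1 is ≥ 1, the union bound is uninformative here; it does NOT by itself certify existence.

18·p = 1 ≈ 1.0000000; existence NOT certified by the union bound.


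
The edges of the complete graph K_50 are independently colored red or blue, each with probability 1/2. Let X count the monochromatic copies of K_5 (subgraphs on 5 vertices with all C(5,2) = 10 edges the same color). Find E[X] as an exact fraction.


Let X = Σ_S X_S over the C(50, 5) = 2118760 subsets S of size 5, where X_S = 1 if the K_5 on S is monochromatic.
For a fixed S, the K_5 on S has C(5, 2) = 10 edges. P[all 10 edges red] = (1/2)^10, and likewise for blue, so P[monochromatic] = 2·(1/2)^10 = 2^{1 − 10} = 1/512.
Summing: E[X] = C(50, 5) · 2^{1 − 10} = 2118760 · 1/512 = 264845/64.
Numerically: E[X] ≈ 4138.203.

E[X] = C(50,5)·2^(1−C(5,2)) = 264845/64 ≈ 4138.203.


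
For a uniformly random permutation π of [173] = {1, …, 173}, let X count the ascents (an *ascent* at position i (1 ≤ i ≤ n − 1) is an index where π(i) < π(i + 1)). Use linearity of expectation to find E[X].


Write X = Σ X_I over i = 1, …, 172, with X_I the indicator of one ascent.
There are 172 indicators.
For each fixed i, the pair (π(i), π(i+1)) is a uniformly random ordered pair of distinct values from {1, …, 173}; by symmetry P[π(i) < π(i+1)] = 1/2.
By linearity: E[X] = 172 · (1/2) = (173 − 1) · (1/2) = 86 ≈ 86.000000.

E[X] = 86 = 86.000000.


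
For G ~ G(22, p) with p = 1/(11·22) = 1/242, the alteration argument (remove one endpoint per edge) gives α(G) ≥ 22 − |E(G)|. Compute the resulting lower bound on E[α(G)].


E[|E(G)|] = C(22, 2)·p = 231 · (1/242) = 21/22.
E[α(G)] ≥ n − E[|E(G)|] = 22 − 21/22 = 463/22.
Numerically: ≈ 21.045455.
(This is only a lower bound; the true E[α(G)] may be larger.)

E[α(G)] ≥ 463/22 ≈ 21.045455.


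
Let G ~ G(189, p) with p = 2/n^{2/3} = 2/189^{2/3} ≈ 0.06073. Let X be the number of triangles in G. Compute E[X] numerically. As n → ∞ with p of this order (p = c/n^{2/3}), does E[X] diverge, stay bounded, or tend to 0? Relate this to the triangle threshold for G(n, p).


Number of potential triangles: C(189, 3) = 1107414.
Each occurs with probability p³ ≈ (0.06073)³ ≈ 2.239579e-04.
By linearity: E[X] = C(189, 3)·p³ ≈ 1107414 · 2.239579e-04 ≈ 248.0141.
Since α = 2/3 < 1, p = c/n^{2/3} ≫ 1/n is above the triangle threshold p ~ 1/n. Asymptotically E[X] ~ (c³/6)·n^{3(1−α)} = (2³/6)·n^{1} → ∞; triangles are abundant w.h.p.

E[X] ≈ 248.0141; in regime p = Θ(1/n^{2/3}) E[X] diverges (above the triangle threshold p ~ 1/n).


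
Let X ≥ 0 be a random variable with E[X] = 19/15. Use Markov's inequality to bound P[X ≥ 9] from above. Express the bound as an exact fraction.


μ = E[X] = 19/15, a = 9.
Markov: P[X ≥ 9] ≤ μ/a = (19/15)/9 = 19/135.
Numerically: ≈ 0.140741.
(Since a = 9 > μ = 1.266667, the bound 19/135 is < 1 and informative.)

P[X ≥ 9] ≤ 19/135 ≈ 0.140741.


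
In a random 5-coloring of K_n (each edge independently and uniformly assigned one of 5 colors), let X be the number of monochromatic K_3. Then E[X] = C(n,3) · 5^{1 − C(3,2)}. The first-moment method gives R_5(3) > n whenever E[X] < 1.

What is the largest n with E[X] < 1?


We need C(n, 3) · 5^{1 − 3} < 1, i.e. C(n, 3) < 5^{3 − 1} = 25.
Check values of n near the boundary:
  n = 3: C(3, 3) = 1; 1 < 25? YES
  n = 4: C(4, 3) = 4; 4 < 25? YES
  n = 5: C(5, 3) = 10; 10 < 25? YES
  n = 6: C(6, 3) = 20; 20 < 25? YES
  n = 7: C(7, 3) = 35; 35 < 25? NO
  n = 8: C(8, 3) = 56; 56 < 25? NO
  n = 9: C(9, 3) = 84; 84 < 25? NO
The largest n with C(n, 3) < 25 is n = 6 (where E[X] = 4/5 ≈ 0.800000). Hence R_5(3) > 6, i.e. R_5(3) ≥ 7.

Largest n = 6; hence R_5(3) > 6.


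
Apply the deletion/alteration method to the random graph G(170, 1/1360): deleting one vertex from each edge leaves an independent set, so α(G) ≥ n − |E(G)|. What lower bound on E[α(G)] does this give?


E[|E(G)|] = C(170, 2)·p = 14365 · (1/1360) = 169/16.
E[α(G)] ≥ n − E[|E(G)|] = 170 − 169/16 = 2551/16.
Numerically: ≈ 159.4375.
(This is only a lower bound; the true E[α(G)] may be larger.)

E[α(G)] ≥ 2551/16 ≈ 159.4375.


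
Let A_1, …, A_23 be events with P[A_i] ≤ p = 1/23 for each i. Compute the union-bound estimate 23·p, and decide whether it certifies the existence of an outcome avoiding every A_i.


Union bound: P[∪_{i=1}^{23} A_i] ≤ Σ_i P[A_i] ≤ 23·p = 23·(1/23) = 1.
Numerically: 1 ≈ 1.0000000.
Is 1 < 1? NO.
Since the bound 1 is ≥ 1, the union bound is uninformative here; it does NOT by itself certify existence.

23·p = 1 ≈ 1.0000000; existence NOT certified by the union bound.


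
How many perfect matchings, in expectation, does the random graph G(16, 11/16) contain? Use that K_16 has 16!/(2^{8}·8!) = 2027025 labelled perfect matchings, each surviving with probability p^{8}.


K_16 has 16!/(2^{8}·8!) = 2027025 labelled perfect matchings.
For each such perfect matching H, let X_H = 1 if all 8 edges of H are present in G. Then P[X_H = 1] = p^{8} = (11/16)^{8} = 214358881/4294967296.
By linearity: E[X] = Σ_H E[X_H] = 2027025 · p^{8} = 2027025 · 214358881/4294967296 = 434510810759025/4294967296.
Numerically: E[X] ≈ 1.01e+05.

E[X] = 2027025 · (11/16)^{8} = 434510810759025/4294967296 ≈ 1.01e+05.


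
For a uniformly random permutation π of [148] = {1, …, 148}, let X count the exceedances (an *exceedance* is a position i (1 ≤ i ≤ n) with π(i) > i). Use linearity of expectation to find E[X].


Write X = Σ_{i=1}^{148} X_i, where X_i = 1_{π(i) > i}.
For each fixed i, π(i) is uniform over {1, …, 148} (marginal of a uniform permutation), so P[π(i) > i] = (n − i)/n. Summing: Σ_{i=1}^{148} (n − i)/n = (0 + 1 + … + 147)/148 = 148(148 − 1)/(2·148) = (148 − 1)/2.
Hence E[X] = Σ_{i=1}^{148} (148 − i)/148 = 147/2 ≈ 73.50000.

E[X] = 147/2 = 73.50000.


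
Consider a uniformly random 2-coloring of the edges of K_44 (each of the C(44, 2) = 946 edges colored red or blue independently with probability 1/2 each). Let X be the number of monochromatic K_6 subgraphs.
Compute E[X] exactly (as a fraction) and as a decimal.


Let X = Σ_S X_S over the C(44, 6) = 7059052 subsets S of size 6, where X_S = 1 if the K_6 on S is monochromatic.
For a fixed S, the K_6 on S has C(6, 2) = 15 edges. P[all 15 edges red] = (1/2)^15, and likewise for blue, so P[monochromatic] = 2·(1/2)^15 = 2^{1 − 15} = 1/16384.
By linearity: E[X] = C(44, 6) · 2^{1 − 15} = 7059052 · 1/16384 = 1764763/4096.
Numerically: E[X] ≈ 430.850.

E[X] = C(44,6)·2^(1−C(6,2)) = 1764763/4096 ≈ 430.850.


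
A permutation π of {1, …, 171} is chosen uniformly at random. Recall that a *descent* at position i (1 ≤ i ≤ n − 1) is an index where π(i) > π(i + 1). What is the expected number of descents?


Write X = Σ X_I over i = 1, …, 170, with X_I the indicator of one descent.
There are 170 indicators.
For each fixed i, the pair (π(i), π(i+1)) is a uniformly random ordered pair of distinct values from {1, …, 171}; by symmetry P[π(i) > π(i+1)] = 1/2.
By linearity: E[X] = 170 · (1/2) = (171 − 1) · (1/2) = 85 ≈ 85.000.

E[X] = 85 = 85.000.


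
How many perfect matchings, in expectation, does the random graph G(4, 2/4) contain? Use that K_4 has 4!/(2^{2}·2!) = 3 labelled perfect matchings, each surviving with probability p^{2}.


K_4 has 4!/(2^{2}·2!) = 3 labelled perfect matchings.
For each such perfect matching H, let X_H = 1 if all 2 edges of H are present in G. Then P[X_H = 1] = p^{2} = (1/2)^{2} = 1/4.
Summing the indicators: E[X] = Σ_H E[X_H] = 3 · p^{2} = 3 · 1/4 = 3/4.
Numerically: E[X] ≈ 0.75.

E[X] = 3 · (1/2)^{2} = 3/4 ≈ 0.75.


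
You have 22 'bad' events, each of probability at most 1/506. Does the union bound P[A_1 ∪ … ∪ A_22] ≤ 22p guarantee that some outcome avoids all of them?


Union bound: P[∪_{i=1}^{22} A_i] ≤ Σ_i P[A_i] ≤ 22·p = 22·(1/506) = 1/23.
Numerically: 1/23 ≈ 0.043478.
Is 1/23 < 1? YES.
Since P[∪ A_i] ≤ 1/23 < 1, the complement has P[∩ A_i^c] ≥ 1 − 1/23 = 22/23 > 0, so some outcome avoids every A_i.

22·p = 1/23 ≈ 0.043478; existence CERTIFIED by the union bound.


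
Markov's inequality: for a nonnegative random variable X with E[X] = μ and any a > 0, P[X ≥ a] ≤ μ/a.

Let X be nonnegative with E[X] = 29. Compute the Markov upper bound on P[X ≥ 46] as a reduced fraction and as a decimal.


μ = E[X] = 29, a = 46.
Markov: P[X ≥ 46] ≤ μ/a = (29)/46 = 29/46.
Numerically: ≈ 0.630435.
(Since a = 46 > μ = 29.000000, the bound 29/46 is < 1 and informative.)

P[X ≥ 46] ≤ 29/46 ≈ 0.630435.


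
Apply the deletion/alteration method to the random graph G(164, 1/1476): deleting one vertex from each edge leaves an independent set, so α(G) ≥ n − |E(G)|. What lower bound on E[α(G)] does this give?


E[|E(G)|] = C(164, 2)·p = 13366 · (1/1476) = 163/18.
E[α(G)] ≥ n − E[|E(G)|] = 164 − 163/18 = 2789/18.
Numerically: ≈ 154.9444.
(This is only a lower bound; the true E[α(G)] may be larger.)

E[α(G)] ≥ 2789/18 ≈ 154.9444.


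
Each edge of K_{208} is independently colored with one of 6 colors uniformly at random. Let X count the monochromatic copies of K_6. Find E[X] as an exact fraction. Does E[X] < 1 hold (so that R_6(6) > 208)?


E[X] = C(208, 6) · 6^{1 − 15} = 104579959848 · 6^{−14} = 104579959848/78364164096.
As a reduced fraction: E[X] = 4357498327/3265173504 ≈ 1.335.
Is E[X] < 1? NO.
Since E[X] ≥ 1, the first-moment bound is inconclusive at n = 208; it does NOT by itself certify R_6(6) > 208.

E[X] = 4357498327/3265173504 ≈ 1.335; E[X] ≥ 1; first-moment method inconclusive here.


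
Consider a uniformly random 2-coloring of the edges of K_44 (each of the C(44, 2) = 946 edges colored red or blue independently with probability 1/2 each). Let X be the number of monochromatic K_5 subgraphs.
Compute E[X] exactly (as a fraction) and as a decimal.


Let X = Σ_S X_S over the C(44, 5) = 1086008 subsets S of size 5, where X_S = 1 if the K_5 on S is monochromatic.
For a fixed S, the K_5 on S has C(5, 2) = 10 edges. P[all 10 edges red] = (1/2)^10, and likewise for blue, so P[monochromatic] = 2·(1/2)^10 = 2^{1 − 10} = 1/512.
By linearity of expectation: E[X] = C(44, 5) · 2^{1 − 10} = 1086008 · 1/512 = 135751/64.
Numerically: E[X] ≈ 2121.109.

E[X] = C(44,5)·2^(1−C(5,2)) = 135751/64 ≈ 2121.109.


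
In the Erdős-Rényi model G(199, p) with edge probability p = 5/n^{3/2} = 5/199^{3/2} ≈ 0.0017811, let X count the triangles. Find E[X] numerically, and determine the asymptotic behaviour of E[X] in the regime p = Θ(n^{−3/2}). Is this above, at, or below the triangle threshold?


Number of potential triangles: C(199, 3) = 1293699.
Each occurs with probability p³ ≈ (0.0017811)³ ≈ 5.6502956e-09.
By linearity: E[X] = C(199, 3)·p³ ≈ 1293699 · 5.6502956e-09 ≈ 0.00731.
Since α = 3/2 > 1, p = c/n^{3/2} = o(1/n) is below the triangle threshold p ~ 1/n. Asymptotically E[X] ~ (c³/6)·n^{3(1−α)} = (5³/6)·n^{-1.5} → 0, so by Markov's inequality G has no triangles w.h.p.

E[X] ≈ 0.00731; in regime p = Θ(1/n^{3/2}) E[X] tends to 0 (below the triangle threshold p ~ 1/n).


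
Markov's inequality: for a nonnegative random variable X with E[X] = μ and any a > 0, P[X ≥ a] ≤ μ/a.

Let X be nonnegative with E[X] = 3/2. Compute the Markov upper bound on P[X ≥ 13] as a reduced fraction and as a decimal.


μ = E[X] = 3/2, a = 13.
Markov: P[X ≥ 13] ≤ μ/a = (3/2)/13 = 3/26.
Numerically: ≈ 0.115385.
(Since a = 13 > μ = 1.500000, the bound 3/26 is < 1 and informative.)

P[X ≥ 13] ≤ 3/26 ≈ 0.115385.


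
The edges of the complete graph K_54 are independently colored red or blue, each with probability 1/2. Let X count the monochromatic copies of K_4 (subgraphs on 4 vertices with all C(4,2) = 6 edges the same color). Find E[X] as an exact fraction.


Let X = Σ_S X_S over the C(54, 4) = 316251 subsets S of size 4, where X_S = 1 if the K_4 on S is monochromatic.
For a fixed S, the K_4 on S has C(4, 2) = 6 edges. P[all 6 edges red] = (1/2)^6, and likewise for blue, so P[monochromatic] = 2·(1/2)^6 = 2^{1 − 6} = 1/32.
By linearity of expectation: E[X] = C(54, 4) · 2^{1 − 6} = 316251 · 1/32 = 316251/32.
Numerically: E[X] ≈ 9882.844.

E[X] = C(54,4)·2^(1−C(4,2)) = 316251/32 ≈ 9882.844.


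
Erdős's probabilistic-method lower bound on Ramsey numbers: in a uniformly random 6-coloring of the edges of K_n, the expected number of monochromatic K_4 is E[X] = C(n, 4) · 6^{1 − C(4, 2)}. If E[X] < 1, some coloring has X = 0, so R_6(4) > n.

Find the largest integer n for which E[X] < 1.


We need C(n, 4) · 6^{1 − 6} < 1, i.e. C(n, 4) < 6^{6 − 1} = 7776.
Check values of n near the boundary:
  n = 20: C(20, 4) = 4845; 4845 < 7776? YES
  n = 21: C(21, 4) = 5985; 5985 < 7776? YES
  n = 22: C(22, 4) = 7315; 7315 < 7776? YES
  n = 23: C(23, 4) = 8855; 8855 < 7776? NO
  n = 24: C(24, 4) = 10626; 10626 < 7776? NO
The largest n with C(n, 4) < 7776 is n = 22 (where E[X] = 7315/7776 ≈ 0.940715). Hence R_6(4) > 22, i.e. R_6(4) ≥ 23.

Largest n = 22; hence R_6(4) > 22.


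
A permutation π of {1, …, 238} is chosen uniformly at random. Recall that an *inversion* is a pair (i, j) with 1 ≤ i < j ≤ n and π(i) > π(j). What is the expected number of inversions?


Write X = Σ X_I over the C(238, 2) = 28203 pairs i < j, with X_I the indicator of one inversion.
There are 28203 indicators.
For each fixed pair i < j, the values π(i) and π(j) are two distinct elements of {1, …, 238} in uniformly random order; by symmetry P[π(i) > π(j)] = 1/2.
By linearity: E[X] = 28203 · (1/2) = C(238, 2) · (1/2) = 28203/2 = 28203/2 ≈ 14101.5000.

E[X] = 28203/2 = 14101.5000.


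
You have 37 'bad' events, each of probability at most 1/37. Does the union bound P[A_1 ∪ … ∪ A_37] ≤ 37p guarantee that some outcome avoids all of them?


Union bound: P[∪_{i=1}^{37} A_i] ≤ Σ_i P[A_i] ≤ 37·p = 37·(1/37) = 1.
Numerically: 1 ≈ 1.0000000.
Is 1 < 1? NO.
Since the bound 1 is ≥ 1, the union bound is uninformative here; it does NOT by itself certify existence.

37·p = 1 ≈ 1.0000000; existence NOT certified by the union bound.


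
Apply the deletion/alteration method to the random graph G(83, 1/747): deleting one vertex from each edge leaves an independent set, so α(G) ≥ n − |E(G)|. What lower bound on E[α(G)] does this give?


E[|E(G)|] = C(83, 2)·p = 3403 · (1/747) = 41/9.
E[α(G)] ≥ n − E[|E(G)|] = 83 − 41/9 = 706/9.
Numerically: ≈ 78.44444.
(This is only a lower bound; the true E[α(G)] may be larger.)

E[α(G)] ≥ 706/9 ≈ 78.44444.


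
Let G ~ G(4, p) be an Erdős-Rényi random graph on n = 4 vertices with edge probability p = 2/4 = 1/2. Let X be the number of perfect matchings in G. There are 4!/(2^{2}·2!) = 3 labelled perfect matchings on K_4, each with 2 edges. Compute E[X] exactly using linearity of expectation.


K_4 has 4!/(2^{2}·2!) = 3 labelled perfect matchings.
For each such perfect matching H, let X_H = 1 if all 2 edges of H are present in G. Then P[X_H = 1] = p^{2} = (1/2)^{2} = 1/4.
By linearity: E[X] = Σ_H E[X_H] = 3 · p^{2} = 3 · 1/4 = 3/4.
Numerically: E[X] ≈ 0.75.

E[X] = 3 · (1/2)^{2} = 3/4 ≈ 0.75.
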